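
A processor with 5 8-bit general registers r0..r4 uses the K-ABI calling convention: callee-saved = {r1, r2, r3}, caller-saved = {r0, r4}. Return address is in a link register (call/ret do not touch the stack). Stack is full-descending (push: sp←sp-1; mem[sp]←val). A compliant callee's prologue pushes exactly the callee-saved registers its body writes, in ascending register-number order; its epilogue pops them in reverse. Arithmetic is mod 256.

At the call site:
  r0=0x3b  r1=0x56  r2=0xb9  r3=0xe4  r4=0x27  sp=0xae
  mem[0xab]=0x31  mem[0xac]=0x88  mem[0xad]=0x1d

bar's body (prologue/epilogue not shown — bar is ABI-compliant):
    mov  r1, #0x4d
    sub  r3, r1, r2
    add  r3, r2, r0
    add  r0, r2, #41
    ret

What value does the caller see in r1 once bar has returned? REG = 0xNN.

prologue: push r1 -> mem[0xad]=0x56, sp=0xad
prologue: push r3 -> mem[0xac]=0xe4, sp=0xac
body[0] mov  r1, #0x4d -> r1=0x4d
body[1] sub  r3, r1, r2 -> r3=0x94
body[2] add  r3, r2, r0 -> r3=0xf4
body[3] add  r0, r2, #41 -> r0=0xe2
epilogue: pop r3=0xe4, sp=0xad
epilogue: pop r1=0x56, sp=0xae
r1 is callee-saved -> restored

REG = 0x56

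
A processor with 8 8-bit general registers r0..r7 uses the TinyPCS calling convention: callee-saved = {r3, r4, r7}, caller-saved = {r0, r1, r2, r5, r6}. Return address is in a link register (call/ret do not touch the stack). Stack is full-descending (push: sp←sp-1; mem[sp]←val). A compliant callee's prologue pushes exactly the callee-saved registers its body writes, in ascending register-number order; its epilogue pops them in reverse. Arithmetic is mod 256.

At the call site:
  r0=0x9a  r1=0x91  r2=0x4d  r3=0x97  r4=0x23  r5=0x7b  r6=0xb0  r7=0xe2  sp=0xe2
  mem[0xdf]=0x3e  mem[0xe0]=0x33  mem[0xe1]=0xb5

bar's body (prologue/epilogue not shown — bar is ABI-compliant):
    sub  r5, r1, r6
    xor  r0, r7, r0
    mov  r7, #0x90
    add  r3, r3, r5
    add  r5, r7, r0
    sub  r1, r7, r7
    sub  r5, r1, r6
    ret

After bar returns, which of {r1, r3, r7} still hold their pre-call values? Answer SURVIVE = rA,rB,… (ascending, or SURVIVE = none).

prologue: push r3 → mem[0xe1]=0x97, sp=0xe1
prologue: push r7 → mem[0xe0]=0xe2, sp=0xe0
body[0] sub  r5, r1, r6 → r5=0xe1
body[1] xor  r0, r7, r0 → r0=0x78
body[2] mov  r7, #0x90 → r7=0x90
body[3] add  r3, r3, r5 → r3=0x78
body[4] add  r5, r7, r0 → r5=0x08
body[5] sub  r1, r7, r7 → r1=0x00
body[6] sub  r5, r1, r6 → r5=0x50
epilogue: pop r7=0xe2, sp=0xe1
epilogue: pop r3=0x97, sp=0xe2
r1: caller-saved, written=True
r3: callee-saved, written=True
r7: callee-saved, written=True

SURVIVE = r3,r7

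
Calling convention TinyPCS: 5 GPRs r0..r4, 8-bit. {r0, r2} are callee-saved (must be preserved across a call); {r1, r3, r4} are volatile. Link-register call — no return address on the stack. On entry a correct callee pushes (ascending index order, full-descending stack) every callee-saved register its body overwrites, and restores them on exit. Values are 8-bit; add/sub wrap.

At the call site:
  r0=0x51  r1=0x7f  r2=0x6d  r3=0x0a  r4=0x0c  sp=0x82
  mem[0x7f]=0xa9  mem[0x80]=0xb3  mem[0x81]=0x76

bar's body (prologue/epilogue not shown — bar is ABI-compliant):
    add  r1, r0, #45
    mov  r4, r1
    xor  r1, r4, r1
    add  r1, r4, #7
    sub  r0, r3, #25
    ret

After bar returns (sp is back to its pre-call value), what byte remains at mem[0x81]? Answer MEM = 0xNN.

MEM = 0x51

prologue: push r0 -> mem[0x81]=0x51, sp=0x81
body[0] add  r1, r0, #45 -> r1=0x7e
body[1] mov  r4, r1 -> r4=0x7e
body[2] xor  r1, r4, r1 -> r1=0x00
body[3] add  r1, r4, #7 -> r1=0x85
body[4] sub  r0, r3, #25 -> r0=0xf1
epilogue: pop r0=0x51, sp=0x82
prologue pushed ['r0'] at ['0x81']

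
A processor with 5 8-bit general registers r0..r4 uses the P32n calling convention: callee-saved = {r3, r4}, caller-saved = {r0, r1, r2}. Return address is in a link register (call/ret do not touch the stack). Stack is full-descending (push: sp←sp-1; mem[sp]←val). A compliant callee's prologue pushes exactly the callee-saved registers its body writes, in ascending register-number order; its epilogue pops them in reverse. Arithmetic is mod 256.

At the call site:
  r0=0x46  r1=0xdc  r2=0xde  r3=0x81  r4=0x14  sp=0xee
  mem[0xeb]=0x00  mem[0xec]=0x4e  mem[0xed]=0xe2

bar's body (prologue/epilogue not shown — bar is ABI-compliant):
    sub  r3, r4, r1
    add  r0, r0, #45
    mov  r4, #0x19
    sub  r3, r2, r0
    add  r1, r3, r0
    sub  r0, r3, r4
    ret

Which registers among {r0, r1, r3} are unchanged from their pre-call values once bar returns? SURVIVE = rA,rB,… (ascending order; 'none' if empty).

SURVIVE = r3

prologue: push r3 -> mem[0xed]=0x81, sp=0xed
prologue: push r4 -> mem[0xec]=0x14, sp=0xec
body[0] sub  r3, r4, r1 -> r3=0x38
body[1] add  r0, r0, #45 -> r0=0x73
body[2] mov  r4, #0x19 -> r4=0x19
body[3] sub  r3, r2, r0 -> r3=0x6b
body[4] add  r1, r3, r0 -> r1=0xde
body[5] sub  r0, r3, r4 -> r0=0x52
epilogue: pop r4=0x14, sp=0xed
epilogue: pop r3=0x81, sp=0xee
r0: caller-saved, written=True
r1: caller-saved, written=True
r3: callee-saved, written=True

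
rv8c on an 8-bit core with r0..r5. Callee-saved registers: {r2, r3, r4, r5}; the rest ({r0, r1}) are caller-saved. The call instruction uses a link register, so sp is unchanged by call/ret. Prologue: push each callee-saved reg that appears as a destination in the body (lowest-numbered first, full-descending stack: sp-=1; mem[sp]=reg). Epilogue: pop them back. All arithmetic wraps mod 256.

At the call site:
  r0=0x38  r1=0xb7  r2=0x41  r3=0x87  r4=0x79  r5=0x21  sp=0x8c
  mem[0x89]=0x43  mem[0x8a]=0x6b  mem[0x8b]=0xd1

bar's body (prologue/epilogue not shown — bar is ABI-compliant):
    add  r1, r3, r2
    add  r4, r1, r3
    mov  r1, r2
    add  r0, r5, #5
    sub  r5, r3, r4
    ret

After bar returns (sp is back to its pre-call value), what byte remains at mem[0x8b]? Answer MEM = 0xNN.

MEM = 0x79

prologue: push r4 → mem[0x8b]=0x79, sp=0x8b
prologue: push r5 → mem[0x8a]=0x21, sp=0x8a
body[0] add  r1, r3, r2 → r1=0xc8
body[1] add  r4, r1, r3 → r4=0x4f
body[2] mov  r1, r2 → r1=0x41
body[3] add  r0, r5, #5 → r0=0x26
body[4] sub  r5, r3, r4 → r5=0x38
epilogue: pop r5=0x21, sp=0x8b
epilogue: pop r4=0x79, sp=0x8c
prologue pushed ['r4', 'r5'] at ['0x8b', '0x8a']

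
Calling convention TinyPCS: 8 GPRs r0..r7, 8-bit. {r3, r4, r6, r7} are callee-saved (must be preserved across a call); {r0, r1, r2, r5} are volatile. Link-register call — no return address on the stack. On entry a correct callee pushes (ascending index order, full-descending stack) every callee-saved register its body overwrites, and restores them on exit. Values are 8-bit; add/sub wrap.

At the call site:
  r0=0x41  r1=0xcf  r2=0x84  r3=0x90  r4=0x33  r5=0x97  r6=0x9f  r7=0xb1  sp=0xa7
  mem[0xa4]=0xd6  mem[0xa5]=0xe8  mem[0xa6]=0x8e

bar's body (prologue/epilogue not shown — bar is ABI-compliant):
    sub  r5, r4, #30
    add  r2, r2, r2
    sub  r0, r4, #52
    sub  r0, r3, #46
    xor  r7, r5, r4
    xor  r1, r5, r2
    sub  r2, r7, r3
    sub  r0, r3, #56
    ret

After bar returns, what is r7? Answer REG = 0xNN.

REG = 0xb1

prologue: push r7 → mem[0xa6]=0xb1, sp=0xa6
body[0] sub  r5, r4, #30 → r5=0x15
body[1] add  r2, r2, r2 → r2=0x08
body[2] sub  r0, r4, #52 → r0=0xff
body[3] sub  r0, r3, #46 → r0=0x62
body[4] xor  r7, r5, r4 → r7=0x26
body[5] xor  r1, r5, r2 → r1=0x1d
body[6] sub  r2, r7, r3 → r2=0x96
body[7] sub  r0, r3, #56 → r0=0x58
epilogue: pop r7=0xb1, sp=0xa7
r7 is callee-saved → restored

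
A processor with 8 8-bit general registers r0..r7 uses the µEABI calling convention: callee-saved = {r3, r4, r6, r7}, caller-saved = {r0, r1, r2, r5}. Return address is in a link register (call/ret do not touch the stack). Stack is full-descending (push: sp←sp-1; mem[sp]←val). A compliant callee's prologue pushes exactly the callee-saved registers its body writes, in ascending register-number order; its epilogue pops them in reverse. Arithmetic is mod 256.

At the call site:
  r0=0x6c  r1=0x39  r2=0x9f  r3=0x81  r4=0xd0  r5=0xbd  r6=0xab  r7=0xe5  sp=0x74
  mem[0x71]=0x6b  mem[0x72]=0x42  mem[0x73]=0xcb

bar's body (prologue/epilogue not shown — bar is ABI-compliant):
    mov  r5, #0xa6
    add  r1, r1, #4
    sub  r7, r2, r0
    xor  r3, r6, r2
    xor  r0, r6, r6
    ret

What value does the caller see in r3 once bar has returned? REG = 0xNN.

prologue: push r3 → mem[0x73]=0x81, sp=0x73
prologue: push r7 → mem[0x72]=0xe5, sp=0x72
body[0] mov  r5, #0xa6 → r5=0xa6
body[1] add  r1, r1, #4 → r1=0x3d
body[2] sub  r7, r2, r0 → r7=0x33
body[3] xor  r3, r6, r2 → r3=0x34
body[4] xor  r0, r6, r6 → r0=0x00
epilogue: pop r7=0xe5, sp=0x73
epilogue: pop r3=0x81, sp=0x74
r3 is callee-saved → restored

REG = 0x81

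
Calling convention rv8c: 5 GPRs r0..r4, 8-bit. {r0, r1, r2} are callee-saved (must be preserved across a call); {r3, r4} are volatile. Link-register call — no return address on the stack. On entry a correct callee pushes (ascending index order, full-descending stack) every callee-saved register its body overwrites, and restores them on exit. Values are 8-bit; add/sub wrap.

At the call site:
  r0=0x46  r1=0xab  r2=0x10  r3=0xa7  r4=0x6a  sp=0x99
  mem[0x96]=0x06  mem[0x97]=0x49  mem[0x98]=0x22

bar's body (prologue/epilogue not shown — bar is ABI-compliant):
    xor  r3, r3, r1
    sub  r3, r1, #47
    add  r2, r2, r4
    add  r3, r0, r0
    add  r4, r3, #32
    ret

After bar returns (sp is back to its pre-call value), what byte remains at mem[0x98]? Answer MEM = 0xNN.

prologue: push r2 -> mem[0x98]=0x10, sp=0x98
body[0] xor  r3, r3, r1 -> r3=0x0c
body[1] sub  r3, r1, #47 -> r3=0x7c
body[2] add  r2, r2, r4 -> r2=0x7a
body[3] add  r3, r0, r0 -> r3=0x8c
body[4] add  r4, r3, #32 -> r4=0xac
epilogue: pop r2=0x10, sp=0x99
prologue pushed ['r2'] at ['0x98']

MEM = 0x10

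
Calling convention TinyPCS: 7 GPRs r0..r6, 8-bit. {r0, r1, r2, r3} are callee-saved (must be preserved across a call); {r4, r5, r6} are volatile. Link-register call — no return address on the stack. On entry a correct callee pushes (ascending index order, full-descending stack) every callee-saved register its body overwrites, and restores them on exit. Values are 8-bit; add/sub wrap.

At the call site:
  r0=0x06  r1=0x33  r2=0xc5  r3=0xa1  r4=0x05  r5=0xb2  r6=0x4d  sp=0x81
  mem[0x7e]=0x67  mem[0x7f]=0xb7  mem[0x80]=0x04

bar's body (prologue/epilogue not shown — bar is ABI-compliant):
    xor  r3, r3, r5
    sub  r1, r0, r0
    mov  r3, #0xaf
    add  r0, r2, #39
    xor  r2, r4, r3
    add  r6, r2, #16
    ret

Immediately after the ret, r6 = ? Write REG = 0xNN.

REG = 0xba

prologue: push r0 -> mem[0x80]=0x06, sp=0x80
prologue: push r1 -> mem[0x7f]=0x33, sp=0x7f
prologue: push r2 -> mem[0x7e]=0xc5, sp=0x7e
prologue: push r3 -> mem[0x7d]=0xa1, sp=0x7d
body[0] xor  r3, r3, r5 -> r3=0x13
body[1] sub  r1, r0, r0 -> r1=0x00
body[2] mov  r3, #0xaf -> r3=0xaf
body[3] add  r0, r2, #39 -> r0=0xec
body[4] xor  r2, r4, r3 -> r2=0xaa
body[5] add  r6, r2, #16 -> r6=0xba
epilogue: pop r3=0xa1, sp=0x7e
epilogue: pop r2=0xc5, sp=0x7f
epilogue: pop r1=0x33, sp=0x80
epilogue: pop r0=0x06, sp=0x81
r6 is caller-saved -> body value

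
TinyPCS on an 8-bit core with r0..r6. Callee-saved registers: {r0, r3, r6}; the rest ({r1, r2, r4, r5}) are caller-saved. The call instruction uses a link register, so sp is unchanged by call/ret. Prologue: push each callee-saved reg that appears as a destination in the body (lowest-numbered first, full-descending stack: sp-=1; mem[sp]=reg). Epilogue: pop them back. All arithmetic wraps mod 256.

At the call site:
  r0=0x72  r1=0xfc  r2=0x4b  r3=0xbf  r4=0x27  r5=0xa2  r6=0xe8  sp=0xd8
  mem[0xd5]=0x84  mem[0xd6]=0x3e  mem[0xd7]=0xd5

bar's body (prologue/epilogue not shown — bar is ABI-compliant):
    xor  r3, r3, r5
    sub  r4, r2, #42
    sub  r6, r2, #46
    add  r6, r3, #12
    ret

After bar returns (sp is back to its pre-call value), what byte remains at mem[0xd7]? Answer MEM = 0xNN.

prologue: push r3 -> mem[0xd7]=0xbf, sp=0xd7
prologue: push r6 -> mem[0xd6]=0xe8, sp=0xd6
body[0] xor  r3, r3, r5 -> r3=0x1d
body[1] sub  r4, r2, #42 -> r4=0x21
body[2] sub  r6, r2, #46 -> r6=0x1d
body[3] add  r6, r3, #12 -> r6=0x29
epilogue: pop r6=0xe8, sp=0xd7
epilogue: pop r3=0xbf, sp=0xd8
prologue pushed ['r3', 'r6'] at ['0xd7', '0xd6']

MEM = 0xbf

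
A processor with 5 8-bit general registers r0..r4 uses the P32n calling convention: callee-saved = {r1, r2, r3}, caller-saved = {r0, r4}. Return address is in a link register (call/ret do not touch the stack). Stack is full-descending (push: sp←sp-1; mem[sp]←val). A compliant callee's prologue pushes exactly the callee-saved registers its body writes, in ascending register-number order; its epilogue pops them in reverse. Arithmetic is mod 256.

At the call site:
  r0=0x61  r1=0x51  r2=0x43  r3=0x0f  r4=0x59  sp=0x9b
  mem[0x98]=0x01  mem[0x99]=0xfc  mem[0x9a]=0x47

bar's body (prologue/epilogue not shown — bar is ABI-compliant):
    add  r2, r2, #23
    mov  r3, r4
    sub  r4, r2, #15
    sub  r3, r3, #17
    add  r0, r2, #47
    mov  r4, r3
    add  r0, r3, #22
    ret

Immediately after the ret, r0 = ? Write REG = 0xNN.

prologue: push r2 → mem[0x9a]=0x43, sp=0x9a
prologue: push r3 → mem[0x99]=0x0f, sp=0x99
body[0] add  r2, r2, #23 → r2=0x5a
body[1] mov  r3, r4 → r3=0x59
body[2] sub  r4, r2, #15 → r4=0x4b
body[3] sub  r3, r3, #17 → r3=0x48
body[4] add  r0, r2, #47 → r0=0x89
body[5] mov  r4, r3 → r4=0x48
body[6] add  r0, r3, #22 → r0=0x5e
epilogue: pop r3=0x0f, sp=0x9a
epilogue: pop r2=0x43, sp=0x9b
r0 is caller-saved → body value

REG = 0x5e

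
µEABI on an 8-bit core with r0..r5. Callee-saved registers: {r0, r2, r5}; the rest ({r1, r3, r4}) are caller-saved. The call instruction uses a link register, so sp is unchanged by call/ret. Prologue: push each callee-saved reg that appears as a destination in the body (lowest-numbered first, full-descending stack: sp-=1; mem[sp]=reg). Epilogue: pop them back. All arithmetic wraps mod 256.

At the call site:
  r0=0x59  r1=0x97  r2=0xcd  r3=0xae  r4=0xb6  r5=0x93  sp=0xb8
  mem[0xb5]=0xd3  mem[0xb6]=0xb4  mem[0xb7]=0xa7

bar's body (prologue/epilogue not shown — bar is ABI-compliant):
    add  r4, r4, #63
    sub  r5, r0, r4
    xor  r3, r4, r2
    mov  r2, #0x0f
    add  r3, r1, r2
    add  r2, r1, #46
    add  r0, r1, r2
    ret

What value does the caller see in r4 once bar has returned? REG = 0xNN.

prologue: push r0 -> mem[0xb7]=0x59, sp=0xb7
prologue: push r2 -> mem[0xb6]=0xcd, sp=0xb6
prologue: push r5 -> mem[0xb5]=0x93, sp=0xb5
body[0] add  r4, r4, #63 -> r4=0xf5
body[1] sub  r5, r0, r4 -> r5=0x64
body[2] xor  r3, r4, r2 -> r3=0x38
body[3] mov  r2, #0x0f -> r2=0x0f
body[4] add  r3, r1, r2 -> r3=0xa6
body[5] add  r2, r1, #46 -> r2=0xc5
body[6] add  r0, r1, r2 -> r0=0x5c
epilogue: pop r5=0x93, sp=0xb6
epilogue: pop r2=0xcd, sp=0xb7
epilogue: pop r0=0x59, sp=0xb8
r4 is caller-saved -> body value

REG = 0xf5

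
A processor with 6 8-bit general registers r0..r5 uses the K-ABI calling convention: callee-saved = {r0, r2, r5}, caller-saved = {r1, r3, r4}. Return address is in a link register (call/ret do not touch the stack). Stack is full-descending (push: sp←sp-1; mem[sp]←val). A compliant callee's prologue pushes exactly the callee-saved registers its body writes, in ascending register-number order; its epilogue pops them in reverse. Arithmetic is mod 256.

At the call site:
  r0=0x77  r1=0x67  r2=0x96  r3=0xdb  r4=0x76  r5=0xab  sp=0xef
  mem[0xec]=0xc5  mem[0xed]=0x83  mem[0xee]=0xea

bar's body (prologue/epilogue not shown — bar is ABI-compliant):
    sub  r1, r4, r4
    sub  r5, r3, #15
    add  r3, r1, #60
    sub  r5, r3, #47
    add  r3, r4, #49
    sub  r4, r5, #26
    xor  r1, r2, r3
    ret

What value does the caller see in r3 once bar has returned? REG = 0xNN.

prologue: push r5 -> mem[0xee]=0xab, sp=0xee
body[0] sub  r1, r4, r4 -> r1=0x00
body[1] sub  r5, r3, #15 -> r5=0xcc
body[2] add  r3, r1, #60 -> r3=0x3c
body[3] sub  r5, r3, #47 -> r5=0x0d
body[4] add  r3, r4, #49 -> r3=0xa7
body[5] sub  r4, r5, #26 -> r4=0xf3
body[6] xor  r1, r2, r3 -> r1=0x31
epilogue: pop r5=0xab, sp=0xef
r3 is caller-saved -> body value

REG = 0xa7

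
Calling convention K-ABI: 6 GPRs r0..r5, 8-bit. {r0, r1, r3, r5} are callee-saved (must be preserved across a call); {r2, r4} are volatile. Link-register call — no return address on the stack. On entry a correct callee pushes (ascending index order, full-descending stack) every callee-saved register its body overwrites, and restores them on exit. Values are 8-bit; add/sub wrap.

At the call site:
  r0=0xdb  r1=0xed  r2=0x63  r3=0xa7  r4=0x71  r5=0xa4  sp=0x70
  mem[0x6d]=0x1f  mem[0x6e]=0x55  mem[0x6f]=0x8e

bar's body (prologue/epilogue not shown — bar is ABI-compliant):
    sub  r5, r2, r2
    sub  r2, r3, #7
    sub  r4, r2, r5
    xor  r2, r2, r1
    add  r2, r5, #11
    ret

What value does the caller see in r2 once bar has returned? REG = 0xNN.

prologue: push r5 -> mem[0x6f]=0xa4, sp=0x6f
body[0] sub  r5, r2, r2 -> r5=0x00
body[1] sub  r2, r3, #7 -> r2=0xa0
body[2] sub  r4, r2, r5 -> r4=0xa0
body[3] xor  r2, r2, r1 -> r2=0x4d
body[4] add  r2, r5, #11 -> r2=0x0b
epilogue: pop r5=0xa4, sp=0x70
r2 is caller-saved -> body value

REG = 0x0b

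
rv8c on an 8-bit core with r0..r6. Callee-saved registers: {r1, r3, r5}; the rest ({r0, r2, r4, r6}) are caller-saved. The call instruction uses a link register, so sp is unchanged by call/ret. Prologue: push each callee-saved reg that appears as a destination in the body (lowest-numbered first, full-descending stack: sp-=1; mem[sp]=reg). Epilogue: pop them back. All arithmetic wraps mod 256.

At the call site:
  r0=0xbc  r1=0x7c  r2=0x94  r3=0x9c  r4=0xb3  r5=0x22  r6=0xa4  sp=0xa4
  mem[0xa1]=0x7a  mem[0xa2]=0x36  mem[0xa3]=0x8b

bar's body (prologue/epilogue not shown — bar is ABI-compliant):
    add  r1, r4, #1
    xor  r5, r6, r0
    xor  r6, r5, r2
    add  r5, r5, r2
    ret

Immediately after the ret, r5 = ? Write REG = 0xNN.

prologue: push r1 → mem[0xa3]=0x7c, sp=0xa3
prologue: push r5 → mem[0xa2]=0x22, sp=0xa2
body[0] add  r1, r4, #1 → r1=0xb4
body[1] xor  r5, r6, r0 → r5=0x18
body[2] xor  r6, r5, r2 → r6=0x8c
body[3] add  r5, r5, r2 → r5=0xac
epilogue: pop r5=0x22, sp=0xa3
epilogue: pop r1=0x7c, sp=0xa4
r5 is callee-saved → restored

REG = 0x22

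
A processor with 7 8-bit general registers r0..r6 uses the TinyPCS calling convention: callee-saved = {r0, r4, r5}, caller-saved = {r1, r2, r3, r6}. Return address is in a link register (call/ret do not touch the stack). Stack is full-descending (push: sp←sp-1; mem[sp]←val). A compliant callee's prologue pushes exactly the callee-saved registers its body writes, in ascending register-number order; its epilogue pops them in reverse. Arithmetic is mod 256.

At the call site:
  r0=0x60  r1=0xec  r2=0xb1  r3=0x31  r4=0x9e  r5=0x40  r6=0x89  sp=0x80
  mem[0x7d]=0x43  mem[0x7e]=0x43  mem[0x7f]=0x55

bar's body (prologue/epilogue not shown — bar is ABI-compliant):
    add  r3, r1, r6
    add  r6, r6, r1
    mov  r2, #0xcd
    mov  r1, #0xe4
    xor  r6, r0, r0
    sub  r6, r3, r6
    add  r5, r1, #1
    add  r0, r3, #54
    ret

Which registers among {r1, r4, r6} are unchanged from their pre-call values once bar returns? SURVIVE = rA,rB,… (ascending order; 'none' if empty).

SURVIVE = r4

prologue: push r0 -> mem[0x7f]=0x60, sp=0x7f
prologue: push r5 -> mem[0x7e]=0x40, sp=0x7e
body[0] add  r3, r1, r6 -> r3=0x75
body[1] add  r6, r6, r1 -> r6=0x75
body[2] mov  r2, #0xcd -> r2=0xcd
body[3] mov  r1, #0xe4 -> r1=0xe4
body[4] xor  r6, r0, r0 -> r6=0x00
body[5] sub  r6, r3, r6 -> r6=0x75
body[6] add  r5, r1, #1 -> r5=0xe5
body[7] add  r0, r3, #54 -> r0=0xab
epilogue: pop r5=0x40, sp=0x7f
epilogue: pop r0=0x60, sp=0x80
r1: caller-saved, written=True
r4: callee-saved, written=False
r6: caller-saved, written=True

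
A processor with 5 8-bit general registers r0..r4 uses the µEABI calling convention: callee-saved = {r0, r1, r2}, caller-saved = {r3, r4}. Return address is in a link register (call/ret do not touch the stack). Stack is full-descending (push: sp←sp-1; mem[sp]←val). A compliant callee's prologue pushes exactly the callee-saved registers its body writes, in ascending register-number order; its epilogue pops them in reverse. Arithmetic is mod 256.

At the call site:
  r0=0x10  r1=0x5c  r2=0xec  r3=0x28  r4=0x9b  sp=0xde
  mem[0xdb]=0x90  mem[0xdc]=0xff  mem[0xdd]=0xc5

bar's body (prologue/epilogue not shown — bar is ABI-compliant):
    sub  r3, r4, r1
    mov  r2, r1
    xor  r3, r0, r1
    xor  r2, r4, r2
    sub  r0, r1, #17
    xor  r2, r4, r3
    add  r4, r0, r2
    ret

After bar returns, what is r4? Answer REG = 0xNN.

prologue: push r0 -> mem[0xdd]=0x10, sp=0xdd
prologue: push r2 -> mem[0xdc]=0xec, sp=0xdc
body[0] sub  r3, r4, r1 -> r3=0x3f
body[1] mov  r2, r1 -> r2=0x5c
body[2] xor  r3, r0, r1 -> r3=0x4c
body[3] xor  r2, r4, r2 -> r2=0xc7
body[4] sub  r0, r1, #17 -> r0=0x4b
body[5] xor  r2, r4, r3 -> r2=0xd7
body[6] add  r4, r0, r2 -> r4=0x22
epilogue: pop r2=0xec, sp=0xdd
epilogue: pop r0=0x10, sp=0xde
r4 is caller-saved -> body value

REG = 0x22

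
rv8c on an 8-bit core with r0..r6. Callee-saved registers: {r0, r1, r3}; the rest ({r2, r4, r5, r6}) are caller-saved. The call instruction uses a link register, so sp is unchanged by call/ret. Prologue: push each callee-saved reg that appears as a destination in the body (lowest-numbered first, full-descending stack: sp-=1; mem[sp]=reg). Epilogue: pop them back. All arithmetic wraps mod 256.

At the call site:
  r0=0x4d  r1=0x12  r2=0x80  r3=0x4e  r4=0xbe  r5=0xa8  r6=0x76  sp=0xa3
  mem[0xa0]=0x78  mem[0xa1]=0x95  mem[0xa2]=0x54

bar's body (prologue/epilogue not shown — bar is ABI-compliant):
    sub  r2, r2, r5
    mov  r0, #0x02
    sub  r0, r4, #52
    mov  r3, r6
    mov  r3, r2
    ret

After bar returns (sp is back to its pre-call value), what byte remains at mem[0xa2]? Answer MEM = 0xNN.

MEM = 0x4d

prologue: push r0 -> mem[0xa2]=0x4d, sp=0xa2
prologue: push r3 -> mem[0xa1]=0x4e, sp=0xa1
body[0] sub  r2, r2, r5 -> r2=0xd8
body[1] mov  r0, #0x02 -> r0=0x02
body[2] sub  r0, r4, #52 -> r0=0x8a
body[3] mov  r3, r6 -> r3=0x76
body[4] mov  r3, r2 -> r3=0xd8
epilogue: pop r3=0x4e, sp=0xa2
epilogue: pop r0=0x4d, sp=0xa3
prologue pushed ['r0', 'r3'] at ['0xa2', '0xa1']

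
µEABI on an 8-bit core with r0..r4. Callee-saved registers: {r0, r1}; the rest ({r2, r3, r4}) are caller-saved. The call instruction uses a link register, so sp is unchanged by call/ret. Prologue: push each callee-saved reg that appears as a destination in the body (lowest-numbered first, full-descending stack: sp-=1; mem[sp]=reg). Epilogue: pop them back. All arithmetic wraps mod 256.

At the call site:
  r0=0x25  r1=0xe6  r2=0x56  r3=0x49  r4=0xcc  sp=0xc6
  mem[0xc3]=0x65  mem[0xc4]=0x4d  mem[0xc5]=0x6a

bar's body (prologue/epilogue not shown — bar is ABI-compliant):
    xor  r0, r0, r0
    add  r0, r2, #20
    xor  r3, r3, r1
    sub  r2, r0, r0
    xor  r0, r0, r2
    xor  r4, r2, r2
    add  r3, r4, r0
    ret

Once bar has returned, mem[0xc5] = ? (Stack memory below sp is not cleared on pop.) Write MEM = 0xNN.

prologue: push r0 → mem[0xc5]=0x25, sp=0xc5
body[0] xor  r0, r0, r0 → r0=0x00
body[1] add  r0, r2, #20 → r0=0x6a
body[2] xor  r3, r3, r1 → r3=0xaf
body[3] sub  r2, r0, r0 → r2=0x00
body[4] xor  r0, r0, r2 → r0=0x6a
body[5] xor  r4, r2, r2 → r4=0x00
body[6] add  r3, r4, r0 → r3=0x6a
epilogue: pop r0=0x25, sp=0xc6
prologue pushed ['r0'] at ['0xc5']

MEM = 0x25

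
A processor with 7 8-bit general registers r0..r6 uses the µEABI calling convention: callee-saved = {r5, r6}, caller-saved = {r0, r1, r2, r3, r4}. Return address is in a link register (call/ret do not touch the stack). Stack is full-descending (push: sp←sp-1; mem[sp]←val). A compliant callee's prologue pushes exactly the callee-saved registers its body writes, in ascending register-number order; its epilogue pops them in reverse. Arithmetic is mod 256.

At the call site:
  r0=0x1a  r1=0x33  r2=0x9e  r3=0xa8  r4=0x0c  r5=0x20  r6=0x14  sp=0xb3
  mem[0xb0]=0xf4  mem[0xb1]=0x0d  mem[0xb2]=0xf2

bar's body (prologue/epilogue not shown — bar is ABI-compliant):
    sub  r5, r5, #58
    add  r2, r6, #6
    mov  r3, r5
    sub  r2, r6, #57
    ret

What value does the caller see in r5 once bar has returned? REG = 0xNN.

REG = 0x20

prologue: push r5 -> mem[0xb2]=0x20, sp=0xb2
body[0] sub  r5, r5, #58 -> r5=0xe6
body[1] add  r2, r6, #6 -> r2=0x1a
body[2] mov  r3, r5 -> r3=0xe6
body[3] sub  r2, r6, #57 -> r2=0xdb
epilogue: pop r5=0x20, sp=0xb3
r5 is callee-saved -> restored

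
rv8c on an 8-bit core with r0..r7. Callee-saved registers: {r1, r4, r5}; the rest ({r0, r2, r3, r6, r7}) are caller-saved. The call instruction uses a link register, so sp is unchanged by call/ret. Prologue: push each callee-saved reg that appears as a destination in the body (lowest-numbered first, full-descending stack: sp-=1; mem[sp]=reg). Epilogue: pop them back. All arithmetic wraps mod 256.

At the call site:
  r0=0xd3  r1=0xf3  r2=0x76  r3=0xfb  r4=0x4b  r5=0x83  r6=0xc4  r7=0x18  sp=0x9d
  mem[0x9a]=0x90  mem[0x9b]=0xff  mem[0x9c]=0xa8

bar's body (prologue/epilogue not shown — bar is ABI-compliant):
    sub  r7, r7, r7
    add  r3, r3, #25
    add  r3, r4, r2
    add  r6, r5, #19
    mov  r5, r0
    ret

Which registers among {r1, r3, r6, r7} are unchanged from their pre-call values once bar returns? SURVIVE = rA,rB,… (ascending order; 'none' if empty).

SURVIVE = r1

prologue: push r5 -> mem[0x9c]=0x83, sp=0x9c
body[0] sub  r7, r7, r7 -> r7=0x00
body[1] add  r3, r3, #25 -> r3=0x14
body[2] add  r3, r4, r2 -> r3=0xc1
body[3] add  r6, r5, #19 -> r6=0x96
body[4] mov  r5, r0 -> r5=0xd3
epilogue: pop r5=0x83, sp=0x9d
r1: callee-saved, written=False
r3: caller-saved, written=True
r6: caller-saved, written=True
r7: caller-saved, written=True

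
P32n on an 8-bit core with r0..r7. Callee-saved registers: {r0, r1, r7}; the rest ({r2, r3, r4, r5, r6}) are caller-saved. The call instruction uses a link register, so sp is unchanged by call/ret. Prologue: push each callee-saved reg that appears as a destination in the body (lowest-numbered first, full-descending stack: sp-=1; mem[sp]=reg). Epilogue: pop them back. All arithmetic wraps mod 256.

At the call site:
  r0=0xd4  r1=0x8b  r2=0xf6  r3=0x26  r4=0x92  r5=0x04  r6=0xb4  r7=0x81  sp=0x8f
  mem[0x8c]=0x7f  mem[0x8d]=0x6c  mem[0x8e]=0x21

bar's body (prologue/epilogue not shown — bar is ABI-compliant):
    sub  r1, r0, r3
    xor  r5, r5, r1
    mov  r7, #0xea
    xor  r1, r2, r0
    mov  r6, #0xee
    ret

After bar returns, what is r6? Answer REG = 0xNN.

REG = 0xee

prologue: push r1 → mem[0x8e]=0x8b, sp=0x8e
prologue: push r7 → mem[0x8d]=0x81, sp=0x8d
body[0] sub  r1, r0, r3 → r1=0xae
body[1] xor  r5, r5, r1 → r5=0xaa
body[2] mov  r7, #0xea → r7=0xea
body[3] xor  r1, r2, r0 → r1=0x22
body[4] mov  r6, #0xee → r6=0xee
epilogue: pop r7=0x81, sp=0x8e
epilogue: pop r1=0x8b, sp=0x8f
r6 is caller-saved → body value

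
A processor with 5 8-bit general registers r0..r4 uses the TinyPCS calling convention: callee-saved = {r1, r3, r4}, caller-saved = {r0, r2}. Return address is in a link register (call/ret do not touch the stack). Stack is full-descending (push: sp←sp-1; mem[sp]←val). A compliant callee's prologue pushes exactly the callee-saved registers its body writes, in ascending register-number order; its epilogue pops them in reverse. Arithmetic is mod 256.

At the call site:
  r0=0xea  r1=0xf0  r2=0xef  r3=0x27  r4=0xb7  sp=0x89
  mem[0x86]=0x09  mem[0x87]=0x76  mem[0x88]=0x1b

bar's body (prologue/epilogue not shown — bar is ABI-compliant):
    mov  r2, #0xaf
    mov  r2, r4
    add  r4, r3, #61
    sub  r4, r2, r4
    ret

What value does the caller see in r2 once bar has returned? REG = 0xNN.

prologue: push r4 → mem[0x88]=0xb7, sp=0x88
body[0] mov  r2, #0xaf → r2=0xaf
body[1] mov  r2, r4 → r2=0xb7
body[2] add  r4, r3, #61 → r4=0x64
body[3] sub  r4, r2, r4 → r4=0x53
epilogue: pop r4=0xb7, sp=0x89
r2 is caller-saved → body value

REG = 0xb7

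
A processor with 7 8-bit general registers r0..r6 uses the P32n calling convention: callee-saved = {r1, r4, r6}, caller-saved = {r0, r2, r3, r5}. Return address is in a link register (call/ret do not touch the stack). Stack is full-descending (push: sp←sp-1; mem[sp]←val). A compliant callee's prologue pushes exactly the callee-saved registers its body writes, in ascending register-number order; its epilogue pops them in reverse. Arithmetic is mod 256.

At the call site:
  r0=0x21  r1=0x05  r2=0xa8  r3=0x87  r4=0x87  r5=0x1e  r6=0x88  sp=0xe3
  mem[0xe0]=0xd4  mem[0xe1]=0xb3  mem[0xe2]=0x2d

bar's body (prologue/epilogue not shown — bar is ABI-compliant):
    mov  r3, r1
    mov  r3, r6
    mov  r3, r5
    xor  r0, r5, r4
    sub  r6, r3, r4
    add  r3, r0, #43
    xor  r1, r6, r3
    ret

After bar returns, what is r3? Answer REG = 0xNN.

prologue: push r1 → mem[0xe2]=0x05, sp=0xe2
prologue: push r6 → mem[0xe1]=0x88, sp=0xe1
body[0] mov  r3, r1 → r3=0x05
body[1] mov  r3, r6 → r3=0x88
body[2] mov  r3, r5 → r3=0x1e
body[3] xor  r0, r5, r4 → r0=0x99
body[4] sub  r6, r3, r4 → r6=0x97
body[5] add  r3, r0, #43 → r3=0xc4
body[6] xor  r1, r6, r3 → r1=0x53
epilogue: pop r6=0x88, sp=0xe2
epilogue: pop r1=0x05, sp=0xe3
r3 is caller-saved → body value

REG = 0xc4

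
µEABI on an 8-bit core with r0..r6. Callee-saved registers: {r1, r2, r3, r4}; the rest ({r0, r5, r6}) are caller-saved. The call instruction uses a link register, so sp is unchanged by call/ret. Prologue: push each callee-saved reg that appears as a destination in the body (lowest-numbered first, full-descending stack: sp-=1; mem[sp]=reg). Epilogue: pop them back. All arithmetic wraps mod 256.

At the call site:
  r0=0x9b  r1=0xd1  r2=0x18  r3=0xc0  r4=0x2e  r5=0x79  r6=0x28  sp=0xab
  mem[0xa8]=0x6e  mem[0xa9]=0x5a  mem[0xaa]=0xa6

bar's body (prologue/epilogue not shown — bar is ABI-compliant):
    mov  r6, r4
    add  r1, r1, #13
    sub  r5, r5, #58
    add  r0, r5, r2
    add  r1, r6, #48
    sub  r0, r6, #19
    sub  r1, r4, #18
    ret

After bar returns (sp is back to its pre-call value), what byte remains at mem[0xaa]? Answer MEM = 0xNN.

prologue: push r1 → mem[0xaa]=0xd1, sp=0xaa
body[0] mov  r6, r4 → r6=0x2e
body[1] add  r1, r1, #13 → r1=0xde
body[2] sub  r5, r5, #58 → r5=0x3f
body[3] add  r0, r5, r2 → r0=0x57
body[4] add  r1, r6, #48 → r1=0x5e
body[5] sub  r0, r6, #19 → r0=0x1b
body[6] sub  r1, r4, #18 → r1=0x1c
epilogue: pop r1=0xd1, sp=0xab
prologue pushed ['r1'] at ['0xaa']

MEM = 0xd1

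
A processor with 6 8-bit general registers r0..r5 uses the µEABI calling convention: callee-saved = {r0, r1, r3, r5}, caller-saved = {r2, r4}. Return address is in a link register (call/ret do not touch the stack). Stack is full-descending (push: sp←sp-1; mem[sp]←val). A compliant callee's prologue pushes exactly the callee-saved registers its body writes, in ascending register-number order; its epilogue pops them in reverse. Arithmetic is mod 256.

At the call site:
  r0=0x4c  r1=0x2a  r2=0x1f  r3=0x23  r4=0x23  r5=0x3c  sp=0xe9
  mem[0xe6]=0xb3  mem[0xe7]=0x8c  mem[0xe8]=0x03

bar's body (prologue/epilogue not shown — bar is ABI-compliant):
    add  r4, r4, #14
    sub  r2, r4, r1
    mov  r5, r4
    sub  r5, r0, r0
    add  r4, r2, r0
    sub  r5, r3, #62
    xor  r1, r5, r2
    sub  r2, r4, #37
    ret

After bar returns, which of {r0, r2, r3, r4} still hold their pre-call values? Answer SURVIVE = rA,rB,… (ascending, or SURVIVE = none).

SURVIVE = r0,r3

prologue: push r1 → mem[0xe8]=0x2a, sp=0xe8
prologue: push r5 → mem[0xe7]=0x3c, sp=0xe7
body[0] add  r4, r4, #14 → r4=0x31
body[1] sub  r2, r4, r1 → r2=0x07
body[2] mov  r5, r4 → r5=0x31
body[3] sub  r5, r0, r0 → r5=0x00
body[4] add  r4, r2, r0 → r4=0x53
body[5] sub  r5, r3, #62 → r5=0xe5
body[6] xor  r1, r5, r2 → r1=0xe2
body[7] sub  r2, r4, #37 → r2=0x2e
epilogue: pop r5=0x3c, sp=0xe8
epilogue: pop r1=0x2a, sp=0xe9
r0: callee-saved, written=False
r2: caller-saved, written=True
r3: callee-saved, written=False
r4: caller-saved, written=True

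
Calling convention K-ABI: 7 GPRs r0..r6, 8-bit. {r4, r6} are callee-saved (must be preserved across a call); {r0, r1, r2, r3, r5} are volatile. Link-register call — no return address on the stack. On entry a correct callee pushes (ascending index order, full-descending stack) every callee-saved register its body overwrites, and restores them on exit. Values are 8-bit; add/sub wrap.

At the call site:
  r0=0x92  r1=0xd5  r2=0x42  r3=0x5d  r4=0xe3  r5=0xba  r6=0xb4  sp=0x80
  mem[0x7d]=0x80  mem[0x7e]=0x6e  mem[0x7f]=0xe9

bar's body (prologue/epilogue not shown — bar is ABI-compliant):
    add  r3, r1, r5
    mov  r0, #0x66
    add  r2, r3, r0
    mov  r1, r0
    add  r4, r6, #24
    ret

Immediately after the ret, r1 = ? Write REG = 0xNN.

prologue: push r4 → mem[0x7f]=0xe3, sp=0x7f
body[0] add  r3, r1, r5 → r3=0x8f
body[1] mov  r0, #0x66 → r0=0x66
body[2] add  r2, r3, r0 → r2=0xf5
body[3] mov  r1, r0 → r1=0x66
body[4] add  r4, r6, #24 → r4=0xcc
epilogue: pop r4=0xe3, sp=0x80
r1 is caller-saved → body value

REG = 0x66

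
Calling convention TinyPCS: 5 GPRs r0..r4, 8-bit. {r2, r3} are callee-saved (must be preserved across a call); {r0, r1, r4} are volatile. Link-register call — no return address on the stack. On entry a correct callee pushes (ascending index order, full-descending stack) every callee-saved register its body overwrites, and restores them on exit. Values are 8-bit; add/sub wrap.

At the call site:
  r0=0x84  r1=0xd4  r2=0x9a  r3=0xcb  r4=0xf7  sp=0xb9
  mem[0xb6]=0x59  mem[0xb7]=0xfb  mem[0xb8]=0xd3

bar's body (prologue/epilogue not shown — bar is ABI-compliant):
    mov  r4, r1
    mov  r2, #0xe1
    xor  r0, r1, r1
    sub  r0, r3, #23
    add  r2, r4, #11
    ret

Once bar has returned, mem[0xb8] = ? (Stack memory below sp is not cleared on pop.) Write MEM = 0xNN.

MEM = 0x9a

prologue: push r2 → mem[0xb8]=0x9a, sp=0xb8
body[0] mov  r4, r1 → r4=0xd4
body[1] mov  r2, #0xe1 → r2=0xe1
body[2] xor  r0, r1, r1 → r0=0x00
body[3] sub  r0, r3, #23 → r0=0xb4
body[4] add  r2, r4, #11 → r2=0xdf
epilogue: pop r2=0x9a, sp=0xb9
prologue pushed ['r2'] at ['0xb8']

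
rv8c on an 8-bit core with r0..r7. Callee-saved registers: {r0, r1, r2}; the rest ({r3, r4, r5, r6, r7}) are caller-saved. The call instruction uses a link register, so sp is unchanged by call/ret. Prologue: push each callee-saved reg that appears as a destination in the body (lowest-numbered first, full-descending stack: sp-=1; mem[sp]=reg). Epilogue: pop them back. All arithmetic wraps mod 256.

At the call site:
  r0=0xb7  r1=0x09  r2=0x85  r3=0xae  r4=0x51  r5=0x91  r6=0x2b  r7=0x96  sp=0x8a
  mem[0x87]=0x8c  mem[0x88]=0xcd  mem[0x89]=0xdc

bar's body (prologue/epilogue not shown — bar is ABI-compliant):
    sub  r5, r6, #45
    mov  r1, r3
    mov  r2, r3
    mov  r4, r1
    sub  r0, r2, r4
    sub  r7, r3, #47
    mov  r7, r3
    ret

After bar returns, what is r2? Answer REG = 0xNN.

REG = 0x85

prologue: push r0 -> mem[0x89]=0xb7, sp=0x89
prologue: push r1 -> mem[0x88]=0x09, sp=0x88
prologue: push r2 -> mem[0x87]=0x85, sp=0x87
body[0] sub  r5, r6, #45 -> r5=0xfe
body[1] mov  r1, r3 -> r1=0xae
body[2] mov  r2, r3 -> r2=0xae
body[3] mov  r4, r1 -> r4=0xae
body[4] sub  r0, r2, r4 -> r0=0x00
body[5] sub  r7, r3, #47 -> r7=0x7f
body[6] mov  r7, r3 -> r7=0xae
epilogue: pop r2=0x85, sp=0x88
epilogue: pop r1=0x09, sp=0x89
epilogue: pop r0=0xb7, sp=0x8a
r2 is callee-saved -> restored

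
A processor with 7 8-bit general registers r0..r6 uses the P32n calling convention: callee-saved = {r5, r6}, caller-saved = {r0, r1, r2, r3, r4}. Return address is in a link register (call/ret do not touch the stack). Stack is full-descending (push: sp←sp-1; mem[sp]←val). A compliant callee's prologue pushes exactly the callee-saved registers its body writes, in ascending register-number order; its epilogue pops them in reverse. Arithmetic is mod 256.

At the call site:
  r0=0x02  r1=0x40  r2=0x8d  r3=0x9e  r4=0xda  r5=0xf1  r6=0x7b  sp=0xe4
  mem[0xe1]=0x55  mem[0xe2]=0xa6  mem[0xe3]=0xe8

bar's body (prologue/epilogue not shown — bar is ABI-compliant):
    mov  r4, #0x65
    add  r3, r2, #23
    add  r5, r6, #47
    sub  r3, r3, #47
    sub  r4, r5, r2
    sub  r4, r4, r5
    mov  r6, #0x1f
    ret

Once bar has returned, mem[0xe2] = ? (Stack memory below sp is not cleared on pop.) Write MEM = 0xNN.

MEM = 0x7b

prologue: push r5 → mem[0xe3]=0xf1, sp=0xe3
prologue: push r6 → mem[0xe2]=0x7b, sp=0xe2
body[0] mov  r4, #0x65 → r4=0x65
body[1] add  r3, r2, #23 → r3=0xa4
body[2] add  r5, r6, #47 → r5=0xaa
body[3] sub  r3, r3, #47 → r3=0x75
body[4] sub  r4, r5, r2 → r4=0x1d
body[5] sub  r4, r4, r5 → r4=0x73
body[6] mov  r6, #0x1f → r6=0x1f
epilogue: pop r6=0x7b, sp=0xe3
epilogue: pop r5=0xf1, sp=0xe4
prologue pushed ['r5', 'r6'] at ['0xe3', '0xe2']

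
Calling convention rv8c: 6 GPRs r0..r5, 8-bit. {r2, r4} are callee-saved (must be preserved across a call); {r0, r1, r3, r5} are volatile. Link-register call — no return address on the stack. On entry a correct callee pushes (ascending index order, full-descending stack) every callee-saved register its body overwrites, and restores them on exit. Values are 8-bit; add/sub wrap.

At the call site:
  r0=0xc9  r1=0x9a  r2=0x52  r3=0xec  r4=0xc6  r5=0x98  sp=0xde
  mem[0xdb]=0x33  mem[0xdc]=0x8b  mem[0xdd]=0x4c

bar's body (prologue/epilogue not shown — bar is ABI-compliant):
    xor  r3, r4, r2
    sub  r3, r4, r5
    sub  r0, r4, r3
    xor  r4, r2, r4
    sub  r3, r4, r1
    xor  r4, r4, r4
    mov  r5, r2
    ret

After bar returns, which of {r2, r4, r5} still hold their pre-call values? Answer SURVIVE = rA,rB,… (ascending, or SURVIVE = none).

prologue: push r4 → mem[0xdd]=0xc6, sp=0xdd
body[0] xor  r3, r4, r2 → r3=0x94
body[1] sub  r3, r4, r5 → r3=0x2e
body[2] sub  r0, r4, r3 → r0=0x98
body[3] xor  r4, r2, r4 → r4=0x94
body[4] sub  r3, r4, r1 → r3=0xfa
body[5] xor  r4, r4, r4 → r4=0x00
body[6] mov  r5, r2 → r5=0x52
epilogue: pop r4=0xc6, sp=0xde
r2: callee-saved, written=False
r4: callee-saved, written=True
r5: caller-saved, written=True

SURVIVE = r2,r4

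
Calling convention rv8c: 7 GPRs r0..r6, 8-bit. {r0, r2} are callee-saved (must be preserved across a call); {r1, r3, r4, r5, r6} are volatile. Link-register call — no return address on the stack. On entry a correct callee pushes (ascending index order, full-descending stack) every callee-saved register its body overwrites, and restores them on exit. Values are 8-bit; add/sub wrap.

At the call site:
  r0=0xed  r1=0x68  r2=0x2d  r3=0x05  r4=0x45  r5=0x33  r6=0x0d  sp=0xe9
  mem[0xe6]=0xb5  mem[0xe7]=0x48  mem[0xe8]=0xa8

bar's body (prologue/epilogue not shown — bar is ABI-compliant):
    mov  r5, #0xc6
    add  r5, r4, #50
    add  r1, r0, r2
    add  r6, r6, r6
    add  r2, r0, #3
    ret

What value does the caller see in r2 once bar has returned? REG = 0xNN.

prologue: push r2 -> mem[0xe8]=0x2d, sp=0xe8
body[0] mov  r5, #0xc6 -> r5=0xc6
body[1] add  r5, r4, #50 -> r5=0x77
body[2] add  r1, r0, r2 -> r1=0x1a
body[3] add  r6, r6, r6 -> r6=0x1a
body[4] add  r2, r0, #3 -> r2=0xf0
epilogue: pop r2=0x2d, sp=0xe9
r2 is callee-saved -> restored

REG = 0x2d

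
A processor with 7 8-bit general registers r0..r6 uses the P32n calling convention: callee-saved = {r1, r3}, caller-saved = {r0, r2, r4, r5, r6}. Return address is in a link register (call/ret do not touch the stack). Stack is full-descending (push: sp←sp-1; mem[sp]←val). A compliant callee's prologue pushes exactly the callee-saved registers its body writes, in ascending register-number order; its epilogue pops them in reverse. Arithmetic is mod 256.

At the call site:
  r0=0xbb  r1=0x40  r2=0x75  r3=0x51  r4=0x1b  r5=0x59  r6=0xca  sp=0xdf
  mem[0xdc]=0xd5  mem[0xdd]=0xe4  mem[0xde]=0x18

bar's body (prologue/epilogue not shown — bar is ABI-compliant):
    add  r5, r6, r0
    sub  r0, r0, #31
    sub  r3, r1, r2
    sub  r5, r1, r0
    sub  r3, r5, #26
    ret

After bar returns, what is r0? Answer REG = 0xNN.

prologue: push r3 → mem[0xde]=0x51, sp=0xde
body[0] add  r5, r6, r0 → r5=0x85
body[1] sub  r0, r0, #31 → r0=0x9c
body[2] sub  r3, r1, r2 → r3=0xcb
body[3] sub  r5, r1, r0 → r5=0xa4
body[4] sub  r3, r5, #26 → r3=0x8a
epilogue: pop r3=0x51, sp=0xdf
r0 is caller-saved → body value

REG = 0x9c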